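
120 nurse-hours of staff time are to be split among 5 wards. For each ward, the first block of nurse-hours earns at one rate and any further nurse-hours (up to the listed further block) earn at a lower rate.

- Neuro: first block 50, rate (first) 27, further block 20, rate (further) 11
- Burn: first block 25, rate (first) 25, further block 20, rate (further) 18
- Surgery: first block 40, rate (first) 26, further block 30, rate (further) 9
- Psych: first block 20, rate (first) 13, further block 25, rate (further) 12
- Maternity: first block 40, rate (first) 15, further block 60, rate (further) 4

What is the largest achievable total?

3105

Treat each block as its own option and order by rate: Neuro/first 27 > Surgery/first 26 > Burn/first 25 > Burn/second 18 > Maternity/first 15 > Psych/first 13 > Psych/second 12 > Neuro/second 11 > Surgery/second 9 > Maternity/second 4.
Neuro/first (27): +50 — 70 left.
Fill Surgery first block (40 at 26) — 30 left.
Burn/first (25): +25 — 5 left.
Burn second at 18: only 5 left, fill 5.
Total = 27×50 + 26×40 + 25×25 + 18×5 = 3105.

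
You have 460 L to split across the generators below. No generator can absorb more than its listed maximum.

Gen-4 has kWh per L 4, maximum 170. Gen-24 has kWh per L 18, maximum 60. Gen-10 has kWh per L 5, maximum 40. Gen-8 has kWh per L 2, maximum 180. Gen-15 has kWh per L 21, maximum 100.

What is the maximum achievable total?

4240

Highest kWh per L first: Gen-15 21 > Gen-24 18 > Gen-10 5 > Gen-4 4 > Gen-8 2.
Give Gen-15 100 to hit its cap of 100 → 360 left.
Gen-24 takes 60 to reach its cap of 60 → 300 left.
Gen-10 takes 40 to reach its cap of 40 → 260 left.
Gen-4: +170 to 170 (cap) → 90 left.
Gen-8 has room for 180 but only 90 remain, so it gets 90.
Total = 4×170 + 18×60 + 5×40 + 2×90 + 21×100 = 4240.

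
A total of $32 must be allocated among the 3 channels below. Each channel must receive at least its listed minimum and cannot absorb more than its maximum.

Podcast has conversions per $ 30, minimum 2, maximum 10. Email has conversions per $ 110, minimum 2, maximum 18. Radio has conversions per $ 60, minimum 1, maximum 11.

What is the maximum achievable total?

Meeting every minimum uses 2+2+1 = 5 $, leaving 27.
Order the channels by conversions per $: Email 110 > Radio 60 > Podcast 30.
Email takes 16 more to reach its cap of 18 — 11 left.
Radio: +10 to 11 (cap) — 1 left.
Podcast: +1 (room for 8) → 3. Pool exhausted.
Total = 30×3 + 110×18 + 60×11 = 2730.

2730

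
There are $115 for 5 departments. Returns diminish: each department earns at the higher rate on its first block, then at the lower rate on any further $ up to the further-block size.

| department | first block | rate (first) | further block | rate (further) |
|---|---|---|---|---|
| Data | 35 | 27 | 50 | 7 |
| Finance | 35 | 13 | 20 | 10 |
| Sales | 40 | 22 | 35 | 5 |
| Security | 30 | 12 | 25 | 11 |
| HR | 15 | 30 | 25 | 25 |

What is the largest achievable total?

Treat each block as its own option and order by rate: HR/T1 30 > Data/T1 27 > HR/T2 25 > Sales/T1 22 > Finance/T1 13 > Security/T1 12 > Security/T2 11 > Finance/T2 10 > Data/T2 7 > Sales/T2 5.
HR T1 at 30: fill all 15 ; 100 left.
Data T1 at 27: fill all 35 ; 65 left.
HR T2 at 25: fill all 25 ; 40 left.
Fill Sales T1 block (40 at 22) ; 0 left.
Total = 30×15 + 27×35 + 25×25 + 22×40 = 2900.

2900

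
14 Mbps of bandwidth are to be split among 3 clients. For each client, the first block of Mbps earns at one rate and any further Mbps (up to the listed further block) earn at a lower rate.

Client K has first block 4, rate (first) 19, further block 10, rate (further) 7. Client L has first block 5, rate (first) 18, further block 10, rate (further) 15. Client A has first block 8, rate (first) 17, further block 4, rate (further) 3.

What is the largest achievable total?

Order all 6 blocks by rate: Client K/first 19 > Client L/first 18 > Client A/first 17 > Client L/second 15 > Client K/second 7 > Client A/second 3.
Client K/first (19): +4 ; 10 left.
Fill Client L first block (5 at 18) ; 5 left.
Client A/first: +5 of 8 at 17; pool empty.
Total = 19×4 + 18×5 + 17×5 = 251.

251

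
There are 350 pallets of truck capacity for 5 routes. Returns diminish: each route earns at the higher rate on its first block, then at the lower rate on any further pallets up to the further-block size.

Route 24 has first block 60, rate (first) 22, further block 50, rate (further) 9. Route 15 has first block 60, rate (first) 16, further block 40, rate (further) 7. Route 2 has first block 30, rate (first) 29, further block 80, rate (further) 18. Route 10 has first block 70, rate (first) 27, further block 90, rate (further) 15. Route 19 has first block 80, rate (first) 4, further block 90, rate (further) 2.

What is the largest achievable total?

7230

Rank every tier by rate: Route 2/tier1 29 > Route 10/tier1 27 > Route 24/tier1 22 > Route 2/tier2 18 > Route 15/tier1 16 > Route 10/tier2 15 > Route 24/tier2 9 > Route 15/tier2 7 > Route 19/tier1 4 > Route 19/tier2 2.
Route 2/tier1 (29): +30 ; 320 left.
Route 10/tier1 (27): +70 ; 250 left.
Fill Route 24 tier1 block (60 at 22) ; 190 left.
Fill Route 2 tier2 block (80 at 18) ; 110 left.
Route 15/tier1 (16): +60 ; 50 left.
50 remain; put them into Route 10 tier2 at 15.
Total = 29×30 + 27×70 + 22×60 + 18×80 + 16×60 + 15×50 = 7230.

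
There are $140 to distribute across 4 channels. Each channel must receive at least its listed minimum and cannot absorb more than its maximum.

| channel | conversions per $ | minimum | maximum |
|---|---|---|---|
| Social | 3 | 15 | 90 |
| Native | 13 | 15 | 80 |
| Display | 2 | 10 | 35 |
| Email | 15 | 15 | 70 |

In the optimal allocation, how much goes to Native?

45

Meeting every minimum uses 15+15+10+15 = 55 $, leaving 85.
Rank by conversions per $: Email 15 > Native 13 > Social 3 > Display 2.
Give Email 55 more to hit its cap of 70 — 30 left.
Only 30 left; Native takes them to reach 45.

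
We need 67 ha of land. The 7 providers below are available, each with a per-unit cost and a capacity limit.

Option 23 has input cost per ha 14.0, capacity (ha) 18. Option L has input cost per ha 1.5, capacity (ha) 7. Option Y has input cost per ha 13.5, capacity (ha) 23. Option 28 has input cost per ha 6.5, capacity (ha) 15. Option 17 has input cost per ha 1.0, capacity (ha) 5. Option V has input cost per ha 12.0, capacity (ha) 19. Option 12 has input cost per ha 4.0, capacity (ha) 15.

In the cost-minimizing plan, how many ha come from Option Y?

Cheapest first:
Option 17 (1.0): use full 5 → 62 ha to go.
Option L at 1.5: take all 7 ha → 55 still needed.
Take 15 from Option 12 at 4.0 → need 40 more.
Take 15 from Option 28 at 6.5 → need 25 more.
Option V at 12.0: take all 19 ha → 6 still needed.
Option Y at 13.5: take 6 of its 23 → requirement met.
Option 23: unused.

6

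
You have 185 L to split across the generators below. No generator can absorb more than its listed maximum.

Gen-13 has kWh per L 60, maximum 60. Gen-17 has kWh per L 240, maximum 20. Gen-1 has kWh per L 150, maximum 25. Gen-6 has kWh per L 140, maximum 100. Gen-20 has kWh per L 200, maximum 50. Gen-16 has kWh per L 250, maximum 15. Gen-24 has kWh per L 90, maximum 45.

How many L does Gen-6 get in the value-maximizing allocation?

Order the generators by kWh per L: Gen-16 250 > Gen-17 240 > Gen-20 200 > Gen-1 150 > Gen-6 140 > Gen-24 90 > Gen-13 60.
Gen-16: +15 to 15 (cap) — 170 left.
Gen-17 takes 20 to reach its cap of 20 — 150 left.
Gen-20: +50 to 50 (cap) — 100 left.
Gen-1 takes 25 to reach its cap of 25 — 75 left.
Only 75 left; Gen-6 takes them to reach 75.

75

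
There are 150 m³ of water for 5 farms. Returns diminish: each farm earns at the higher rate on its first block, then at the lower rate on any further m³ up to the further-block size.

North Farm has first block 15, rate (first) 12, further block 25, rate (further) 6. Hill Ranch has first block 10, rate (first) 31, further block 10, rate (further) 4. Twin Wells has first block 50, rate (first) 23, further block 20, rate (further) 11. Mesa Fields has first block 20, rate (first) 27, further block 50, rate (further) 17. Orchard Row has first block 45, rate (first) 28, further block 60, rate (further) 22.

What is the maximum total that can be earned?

Rank every tier by rate: Hill Ranch/tier1 31 > Orchard Row/tier1 28 > Mesa Fields/tier1 27 > Twin Wells/tier1 23 > Orchard Row/tier2 22 > Mesa Fields/tier2 17 > North Farm/tier1 12 > Twin Wells/tier2 11 > North Farm/tier2 6 > Hill Ranch/tier2 4.
Hill Ranch tier1 at 31: fill all 10 ; 140 left.
Orchard Row/tier1 (28): +45 ; 95 left.
Mesa Fields tier1 at 27: fill all 20 ; 75 left.
Fill Twin Wells tier1 block (50 at 23) ; 25 left.
Orchard Row tier2 at 22: only 25 left, fill 25.
Total = 31×10 + 28×45 + 27×20 + 23×50 + 22×25 = 3810.

3810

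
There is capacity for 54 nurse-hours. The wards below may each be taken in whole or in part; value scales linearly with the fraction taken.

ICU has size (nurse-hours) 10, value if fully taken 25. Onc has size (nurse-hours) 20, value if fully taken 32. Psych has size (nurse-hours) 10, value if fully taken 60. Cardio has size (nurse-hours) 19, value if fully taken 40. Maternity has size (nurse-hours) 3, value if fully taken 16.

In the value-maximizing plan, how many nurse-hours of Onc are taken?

Best value per unit of size first: Psych 60/10≈6, Maternity 16/3≈5.33, ICU 25/10≈2.5, Cardio 40/19≈2.11, Onc 32/20≈1.6.
Take all of Psych (10 nurse-hours, value 60) ; 44 nurse-hours left.
Maternity: take in full, 3 nurse-hours for value 16 ; 41 left.
ICU: take in full, 10 nurse-hours for value 25 ; 31 left.
Cardio: take in full, 19 nurse-hours for value 40 ; 12 left.
12 nurse-hours left: a 12/20 share of Onc gives 32×12/20 = 19.2.

12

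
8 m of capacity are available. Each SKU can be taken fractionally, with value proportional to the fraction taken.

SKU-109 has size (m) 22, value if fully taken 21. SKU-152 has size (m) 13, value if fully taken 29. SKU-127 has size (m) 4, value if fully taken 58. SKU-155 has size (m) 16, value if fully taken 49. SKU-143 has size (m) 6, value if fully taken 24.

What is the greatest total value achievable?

Sort by value density: SKU-127 58/4≈14.5, SKU-143 24/6≈4, SKU-155 49/16≈3.06, SKU-152 29/13≈2.23, SKU-109 21/22≈0.955.
All 4 m of SKU-127 fit (value 58) ; 4 remain.
Fill the last 4 m with part of SKU-143: 4/6 of it earns 16.
Total value = 74.

74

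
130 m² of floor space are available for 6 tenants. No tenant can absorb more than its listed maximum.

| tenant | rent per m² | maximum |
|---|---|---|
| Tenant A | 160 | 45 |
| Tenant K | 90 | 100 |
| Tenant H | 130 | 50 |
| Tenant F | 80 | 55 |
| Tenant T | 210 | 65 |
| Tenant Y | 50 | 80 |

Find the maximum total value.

Order the tenants by rent per m²: Tenant T 210 > Tenant A 160 > Tenant H 130 > Tenant K 90 > Tenant F 80 > Tenant Y 50.
Tenant T takes 65 to reach its cap of 65 — 65 left.
Tenant A: +45 to 45 (cap) — 20 left.
Tenant H: +20 (room for 50) → 20. Pool exhausted.
Total = 160×45 + 130×20 + 210×65 = 23450.

23450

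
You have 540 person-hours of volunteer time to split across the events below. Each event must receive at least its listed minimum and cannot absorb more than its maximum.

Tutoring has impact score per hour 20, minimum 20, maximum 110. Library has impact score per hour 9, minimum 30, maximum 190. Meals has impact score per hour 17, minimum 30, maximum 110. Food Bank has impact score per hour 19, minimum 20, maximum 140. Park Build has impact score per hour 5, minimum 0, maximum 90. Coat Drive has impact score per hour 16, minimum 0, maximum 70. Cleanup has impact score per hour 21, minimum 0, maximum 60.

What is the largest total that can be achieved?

9560

Meeting every minimum uses 20+30+30+20+0+0+0 = 100 person-hours, leaving 440.
Order the events by impact score per hour: Cleanup 21 > Tutoring 20 > Food Bank 19 > Meals 17 > Coat Drive 16 > Library 9 > Park Build 5.
Cleanup takes 60 more to reach its cap of 60 — 380 left.
Tutoring: +90 to 110 (cap) — 290 left.
Give Food Bank 120 more to hit its cap of 140 — 170 left.
Meals: +80 to 110 (cap) — 90 left.
Coat Drive takes 70 more to reach its cap of 70 — 20 left.
Library: +20 (room for 160) → 50. Pool exhausted.
Total = 20×110 + 9×50 + 17×110 + 19×140 + 16×70 + 21×60 = 9560.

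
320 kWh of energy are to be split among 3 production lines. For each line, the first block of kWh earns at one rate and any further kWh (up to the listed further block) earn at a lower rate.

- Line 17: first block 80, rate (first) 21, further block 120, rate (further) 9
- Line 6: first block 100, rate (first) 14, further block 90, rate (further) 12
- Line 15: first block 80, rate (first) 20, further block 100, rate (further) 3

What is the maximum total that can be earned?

Order all 6 blocks by rate: Line 17/T1 21 > Line 15/T1 20 > Line 6/T1 14 > Line 6/T2 12 > Line 17/T2 9 > Line 15/T2 3.
Line 17 T1 at 21: fill all 80 — 240 left.
Fill Line 15 T1 block (80 at 20) — 160 left.
Line 6/T1 (14): +100 — 60 left.
Line 6 T2 at 12: only 60 left, fill 60.
Total = 21×80 + 20×80 + 14×100 + 12×60 = 5400.

5400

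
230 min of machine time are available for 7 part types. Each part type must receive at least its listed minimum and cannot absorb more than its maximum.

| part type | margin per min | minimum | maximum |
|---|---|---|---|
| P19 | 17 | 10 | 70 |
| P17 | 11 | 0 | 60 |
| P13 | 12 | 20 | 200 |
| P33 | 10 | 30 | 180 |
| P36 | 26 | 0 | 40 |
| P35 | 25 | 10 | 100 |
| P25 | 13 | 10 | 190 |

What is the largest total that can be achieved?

Meeting every minimum uses 10+0+20+30+0+10+10 = 80 min, leaving 150.
Highest margin per min first: P36 26 > P35 25 > P19 17 > P25 13 > P13 12 > P17 11 > P33 10.
P36: +40 to 40 (cap) → 110 left.
Give P35 90 more to hit its cap of 100 → 20 left.
P19 has room for 60 more but only 20 remain, so it gets 30.
Total = 17×30 + 12×20 + 10×30 + 26×40 + 25×100 + 13×10 = 4720.

4720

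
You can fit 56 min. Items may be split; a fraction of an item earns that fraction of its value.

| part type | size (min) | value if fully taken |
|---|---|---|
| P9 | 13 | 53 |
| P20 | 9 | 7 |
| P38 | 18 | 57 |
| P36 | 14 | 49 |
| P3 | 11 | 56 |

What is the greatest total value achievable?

Best value per unit of size first: P3 56/11≈5.09, P9 53/13≈4.08, P36 49/14≈3.5, P38 57/18≈3.17, P20 7/9≈0.778.
All 11 min of P3 fit (value 56) → 45 remain.
All 13 min of P9 fit (value 53) → 32 remain.
Take all of P36 (14 min, value 49) → 18 min left.
Take all of P38 (18 min, value 57) → 0 min left.
Total value = 215.

215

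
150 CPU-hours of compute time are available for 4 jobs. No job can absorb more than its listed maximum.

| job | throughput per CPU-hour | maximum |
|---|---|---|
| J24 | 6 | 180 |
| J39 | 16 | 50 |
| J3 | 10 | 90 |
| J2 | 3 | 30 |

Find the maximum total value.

1760

Rank by throughput per CPU-hour: J39 16 > J3 10 > J24 6 > J2 3.
J39 takes 50 to reach its cap of 50 — 100 left.
J3 takes 90 to reach its cap of 90 — 10 left.
J24: +10 (room for 180) → 10. Pool exhausted.
Total = 6×10 + 16×50 + 10×90 = 1760.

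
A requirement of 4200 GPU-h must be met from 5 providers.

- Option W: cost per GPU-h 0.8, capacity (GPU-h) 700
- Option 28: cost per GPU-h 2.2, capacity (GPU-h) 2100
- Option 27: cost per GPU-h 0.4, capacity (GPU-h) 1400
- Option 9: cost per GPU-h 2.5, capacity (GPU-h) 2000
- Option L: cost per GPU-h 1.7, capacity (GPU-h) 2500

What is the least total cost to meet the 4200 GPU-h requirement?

Cheapest first:
Option 27 at 0.4: take all 1400 GPU-h — 2800 still needed.
Take 700 from Option W at 0.8 — need 2100 more.
Take 2100 from Option L at 1.7 to finish.
Option 28, Option 9: unused.
Cost = 1400×0.4 + 700×0.8 + 2100×1.7 = 4690.

4690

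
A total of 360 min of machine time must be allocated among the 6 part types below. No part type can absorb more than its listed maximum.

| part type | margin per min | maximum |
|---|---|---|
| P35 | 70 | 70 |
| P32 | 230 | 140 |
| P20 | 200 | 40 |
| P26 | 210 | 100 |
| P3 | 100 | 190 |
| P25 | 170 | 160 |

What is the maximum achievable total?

74800

Order the part types by margin per min: P32 230 > P26 210 > P20 200 > P25 170 > P3 100 > P35 70.
P32 takes 140 to reach its cap of 140 — 220 left.
P26 takes 100 to reach its cap of 100 — 120 left.
P20 takes 40 to reach its cap of 40 — 80 left.
P25 has room for 160 but only 80 remain, so it gets 80.
Total = 230×140 + 200×40 + 210×100 + 170×80 = 74800.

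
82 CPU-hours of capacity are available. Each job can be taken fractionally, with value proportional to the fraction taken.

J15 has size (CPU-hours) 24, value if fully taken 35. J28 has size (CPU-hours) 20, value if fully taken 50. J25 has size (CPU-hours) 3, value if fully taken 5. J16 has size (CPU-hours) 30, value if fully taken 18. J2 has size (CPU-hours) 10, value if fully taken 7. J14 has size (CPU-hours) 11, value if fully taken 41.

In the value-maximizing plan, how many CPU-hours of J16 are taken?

Best value per unit of size first: J14 41/11≈3.73, J28 50/20≈2.5, J25 5/3≈1.67, J15 35/24≈1.46, J2 7/10≈0.7, J16 18/30≈0.6.
Take all of J14 (11 CPU-hours, value 41) ; 71 CPU-hours left.
J28: take in full, 20 CPU-hours for value 50 ; 51 left.
Take all of J25 (3 CPU-hours, value 5) ; 48 CPU-hours left.
J15: take in full, 24 CPU-hours for value 35 ; 24 left.
Take all of J2 (10 CPU-hours, value 7) ; 14 CPU-hours left.
Only 14 CPU-hours remain; take 14/30 of J16 for value 18×14/30 = 8.4.

14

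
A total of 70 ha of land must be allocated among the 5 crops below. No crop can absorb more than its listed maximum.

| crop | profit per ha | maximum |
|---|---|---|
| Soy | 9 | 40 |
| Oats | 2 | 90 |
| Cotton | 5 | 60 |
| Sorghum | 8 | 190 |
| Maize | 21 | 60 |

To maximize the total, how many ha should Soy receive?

Rank by profit per ha: Maize 21 > Soy 9 > Sorghum 8 > Cotton 5 > Oats 2.
Maize takes 60 to reach its cap of 60 → 10 left.
Only 10 left; Soy takes them to reach 10.

10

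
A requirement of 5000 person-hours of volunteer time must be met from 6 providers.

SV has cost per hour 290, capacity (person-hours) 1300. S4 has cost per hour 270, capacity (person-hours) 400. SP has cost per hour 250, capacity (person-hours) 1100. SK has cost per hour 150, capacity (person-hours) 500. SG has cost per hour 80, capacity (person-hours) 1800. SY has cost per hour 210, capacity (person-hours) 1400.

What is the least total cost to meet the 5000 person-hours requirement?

Cheapest first:
SG at 80: take all 1800 person-hours ; 3200 still needed.
SK at 150: take all 500 person-hours ; 2700 still needed.
Take 1400 from SY at 210 ; need 1300 more.
SP (250): use full 1100 ; 200 person-hours to go.
Take 200 from S4 at 270 to finish.
SV: unused.
Cost = 1800×80 + 500×150 + 1400×210 + 1100×250 + 200×270 = 842000.

842000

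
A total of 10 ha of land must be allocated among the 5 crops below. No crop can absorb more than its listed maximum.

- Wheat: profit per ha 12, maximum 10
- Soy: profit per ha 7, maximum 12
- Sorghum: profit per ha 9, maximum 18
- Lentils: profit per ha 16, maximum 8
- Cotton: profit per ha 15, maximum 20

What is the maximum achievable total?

158

Rank by profit per ha: Lentils 16 > Cotton 15 > Wheat 12 > Sorghum 9 > Soy 7.
Give Lentils 8 to hit its cap of 8 → 2 left.
Cotton has room for 20 but only 2 remain, so it gets 2.
Total = 16×8 + 15×2 = 158.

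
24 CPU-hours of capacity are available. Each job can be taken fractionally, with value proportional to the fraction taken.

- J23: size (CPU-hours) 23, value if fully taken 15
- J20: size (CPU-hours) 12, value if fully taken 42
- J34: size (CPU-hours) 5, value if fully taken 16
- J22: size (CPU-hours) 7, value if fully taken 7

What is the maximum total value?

Rank by value-to-size ratio: J20 42/12≈3.5, J34 16/5≈3.2, J22 7/7≈1, J23 15/23≈0.652.
All 12 CPU-hours of J20 fit (value 42) → 12 remain.
J34: take in full, 5 CPU-hours for value 16 → 7 left.
J22: take in full, 7 CPU-hours for value 7 → 0 left.
Total value = 65.

65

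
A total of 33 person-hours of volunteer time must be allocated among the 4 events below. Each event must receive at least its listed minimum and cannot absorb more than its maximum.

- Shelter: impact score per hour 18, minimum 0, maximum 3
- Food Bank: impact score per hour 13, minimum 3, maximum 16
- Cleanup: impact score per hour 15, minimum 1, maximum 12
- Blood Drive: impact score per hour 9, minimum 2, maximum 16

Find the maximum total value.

Meeting every minimum uses 0+3+1+2 = 6 person-hours, leaving 27.
Highest impact score per hour first: Shelter 18 > Cleanup 15 > Food Bank 13 > Blood Drive 9.
Shelter: +3 to 3 (cap) ; 24 left.
Give Cleanup 11 more to hit its cap of 12 ; 13 left.
Give Food Bank 13 more to hit its cap of 16 ; 0 left.
Total = 18×3 + 13×16 + 15×12 + 9×2 = 460.

460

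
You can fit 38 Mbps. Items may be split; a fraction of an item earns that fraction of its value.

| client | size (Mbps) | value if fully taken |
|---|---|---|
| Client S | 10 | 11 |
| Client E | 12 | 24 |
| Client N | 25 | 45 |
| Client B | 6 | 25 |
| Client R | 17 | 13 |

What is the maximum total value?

85

Rank by value-to-size ratio: Client B 25/6≈4.17, Client E 24/12≈2, Client N 45/25≈1.8, Client S 11/10≈1.1, Client R 13/17≈0.765.
All 6 Mbps of Client B fit (value 25) ; 32 remain.
Client E: take in full, 12 Mbps for value 24 ; 20 left.
20 Mbps left: a 20/25 share of Client N gives 45×20/25 = 36.
Total value = 85.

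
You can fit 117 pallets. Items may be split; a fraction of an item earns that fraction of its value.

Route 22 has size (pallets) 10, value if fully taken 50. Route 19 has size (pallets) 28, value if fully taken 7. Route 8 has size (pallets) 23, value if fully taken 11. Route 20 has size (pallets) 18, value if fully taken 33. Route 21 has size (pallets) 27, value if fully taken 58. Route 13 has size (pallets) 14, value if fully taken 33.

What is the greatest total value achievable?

Rank by value-to-size ratio: Route 22 50/10≈5, Route 13 33/14≈2.36, Route 21 58/27≈2.15, Route 20 33/18≈1.83, Route 8 11/23≈0.478, Route 19 7/28≈0.25.
Route 22: take in full, 10 pallets for value 50 — 107 left.
All 14 pallets of Route 13 fit (value 33) — 93 remain.
Take all of Route 21 (27 pallets, value 58) — 66 pallets left.
Route 20: take in full, 18 pallets for value 33 — 48 left.
Route 8: take in full, 23 pallets for value 11 — 25 left.
Fill the last 25 pallets with part of Route 19: 25/28 of it earns 6.25.
Total value = 191.25.

191.25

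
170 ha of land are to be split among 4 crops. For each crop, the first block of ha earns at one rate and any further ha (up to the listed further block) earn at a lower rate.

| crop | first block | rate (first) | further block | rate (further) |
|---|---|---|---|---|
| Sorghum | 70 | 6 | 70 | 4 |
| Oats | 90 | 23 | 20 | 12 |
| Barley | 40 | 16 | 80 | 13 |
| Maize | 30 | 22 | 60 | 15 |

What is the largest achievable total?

3520

Rank every tier by rate: Oats/tier1 23 > Maize/tier1 22 > Barley/tier1 16 > Maize/tier2 15 > Barley/tier2 13 > Oats/tier2 12 > Sorghum/tier1 6 > Sorghum/tier2 4.
Fill Oats tier1 block (90 at 23) ; 80 left.
Fill Maize tier1 block (30 at 22) ; 50 left.
Barley tier1 at 16: fill all 40 ; 10 left.
Maize/tier2: +10 of 60 at 15; pool empty.
Total = 23×90 + 22×30 + 16×40 + 15×10 = 3520.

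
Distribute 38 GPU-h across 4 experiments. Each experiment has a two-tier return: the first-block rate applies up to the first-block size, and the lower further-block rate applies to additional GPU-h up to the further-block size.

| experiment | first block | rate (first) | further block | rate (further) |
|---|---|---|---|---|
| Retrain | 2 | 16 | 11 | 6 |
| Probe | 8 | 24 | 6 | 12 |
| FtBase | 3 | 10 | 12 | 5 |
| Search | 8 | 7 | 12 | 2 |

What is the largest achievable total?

Rank every tier by rate: Probe/first 24 > Retrain/first 16 > Probe/second 12 > FtBase/first 10 > Search/first 7 > Retrain/second 6 > FtBase/second 5 > Search/second 2.
Probe/first (24): +8 ; 30 left.
Retrain first at 16: fill all 2 ; 28 left.
Fill Probe second block (6 at 12) ; 22 left.
Fill FtBase first block (3 at 10) ; 19 left.
Search first at 7: fill all 8 ; 11 left.
Fill Retrain second block (11 at 6) ; 0 left.
Total = 24×8 + 16×2 + 12×6 + 10×3 + 7×8 + 6×11 = 448.

448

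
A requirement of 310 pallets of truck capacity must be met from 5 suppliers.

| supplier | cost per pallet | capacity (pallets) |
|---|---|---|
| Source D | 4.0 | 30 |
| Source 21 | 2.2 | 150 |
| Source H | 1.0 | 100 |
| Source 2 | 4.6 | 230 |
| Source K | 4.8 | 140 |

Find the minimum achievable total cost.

688

Use suppliers in increasing cost order.
Source H at 1.0: take all 100 pallets — 210 still needed.
Source 21 at 2.2: take all 150 pallets — 60 still needed.
Source D at 4.0: take all 30 pallets — 30 still needed.
Source 2 at 4.6: take 30 of its 230 — requirement met.
Source K: unused.
Cost = 100×1.0 + 150×2.2 + 30×4.0 + 30×4.6 = 688.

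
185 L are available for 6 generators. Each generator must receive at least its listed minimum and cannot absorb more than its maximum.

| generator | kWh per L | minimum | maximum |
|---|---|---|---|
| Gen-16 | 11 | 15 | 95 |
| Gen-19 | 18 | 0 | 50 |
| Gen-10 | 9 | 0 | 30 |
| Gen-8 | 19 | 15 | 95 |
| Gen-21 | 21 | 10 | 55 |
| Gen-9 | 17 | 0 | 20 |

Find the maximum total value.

Meeting every minimum uses 15+0+0+15+10+0 = 40 L, leaving 145.
Highest kWh per L first: Gen-21 21 > Gen-8 19 > Gen-19 18 > Gen-9 17 > Gen-16 11 > Gen-10 9.
Gen-21: +45 to 55 (cap) — 100 left.
Gen-8: +80 to 95 (cap) — 20 left.
Gen-19: +20 (room for 50) → 20. Pool exhausted.
Total = 11×15 + 18×20 + 19×95 + 21×55 = 3485.

3485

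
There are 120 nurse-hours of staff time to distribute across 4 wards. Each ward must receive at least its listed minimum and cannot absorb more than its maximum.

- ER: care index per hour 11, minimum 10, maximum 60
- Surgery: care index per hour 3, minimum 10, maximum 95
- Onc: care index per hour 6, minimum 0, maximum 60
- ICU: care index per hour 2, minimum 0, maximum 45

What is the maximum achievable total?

Meeting every minimum uses 10+10+0+0 = 20 nurse-hours, leaving 100.
Highest care index per hour first: ER 11 > Onc 6 > Surgery 3 > ICU 2.
Give ER 50 more to hit its cap of 60 → 50 left.
Onc: +50 (room for 60) → 50. Pool exhausted.
Total = 11×60 + 3×10 + 6×50 = 990.

990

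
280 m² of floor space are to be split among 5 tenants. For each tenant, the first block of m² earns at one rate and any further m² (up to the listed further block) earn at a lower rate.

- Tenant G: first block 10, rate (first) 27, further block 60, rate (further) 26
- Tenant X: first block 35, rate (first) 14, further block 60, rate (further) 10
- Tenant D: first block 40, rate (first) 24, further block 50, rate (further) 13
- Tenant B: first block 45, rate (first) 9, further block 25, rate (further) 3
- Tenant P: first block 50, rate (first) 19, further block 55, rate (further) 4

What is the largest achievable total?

5230

Order all 10 blocks by rate: Tenant G/tier1 27 > Tenant G/tier2 26 > Tenant D/tier1 24 > Tenant P/tier1 19 > Tenant X/tier1 14 > Tenant D/tier2 13 > Tenant X/tier2 10 > Tenant B/tier1 9 > Tenant P/tier2 4 > Tenant B/tier2 3.
Tenant G/tier1 (27): +10 → 270 left.
Tenant G tier2 at 26: fill all 60 → 210 left.
Tenant D tier1 at 24: fill all 40 → 170 left.
Tenant P/tier1 (19): +50 → 120 left.
Tenant X/tier1 (14): +35 → 85 left.
Tenant D/tier2 (13): +50 → 35 left.
Tenant X tier2 at 10: only 35 left, fill 35.
Total = 27×10 + 26×60 + 24×40 + 19×50 + 14×35 + 13×50 + 10×35 = 5230.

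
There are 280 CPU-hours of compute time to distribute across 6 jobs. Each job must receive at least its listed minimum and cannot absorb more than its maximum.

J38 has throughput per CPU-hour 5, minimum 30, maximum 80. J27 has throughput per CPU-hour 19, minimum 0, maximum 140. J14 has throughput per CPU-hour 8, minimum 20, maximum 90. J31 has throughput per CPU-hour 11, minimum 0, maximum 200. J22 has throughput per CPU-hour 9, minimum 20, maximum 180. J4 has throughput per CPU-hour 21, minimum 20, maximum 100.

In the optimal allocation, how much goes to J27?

Meeting every minimum uses 30+0+20+0+20+20 = 90 CPU-hours, leaving 190.
Order the jobs by throughput per CPU-hour: J4 21 > J27 19 > J31 11 > J22 9 > J14 8 > J38 5.
J4 takes 80 more to reach its cap of 100 ; 110 left.
J27 has room for 140 more but only 110 remain, so it gets 110.

110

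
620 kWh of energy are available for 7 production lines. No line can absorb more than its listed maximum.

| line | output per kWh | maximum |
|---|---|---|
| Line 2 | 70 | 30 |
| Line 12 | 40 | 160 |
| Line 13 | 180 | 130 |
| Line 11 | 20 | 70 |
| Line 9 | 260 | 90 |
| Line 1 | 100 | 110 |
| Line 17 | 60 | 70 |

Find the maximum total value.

71100

Highest output per kWh first: Line 9 260 > Line 13 180 > Line 1 100 > Line 2 70 > Line 17 60 > Line 12 40 > Line 11 20.
Line 9: +90 to 90 (cap) ; 530 left.
Give Line 13 130 to hit its cap of 130 ; 400 left.
Give Line 1 110 to hit its cap of 110 ; 290 left.
Line 2: +30 to 30 (cap) ; 260 left.
Line 17 takes 70 to reach its cap of 70 ; 190 left.
Give Line 12 160 to hit its cap of 160 ; 30 left.
Line 11: +30 (room for 70) → 30. Pool exhausted.
Total = 70×30 + 40×160 + 180×130 + 20×30 + 260×90 + 100×110 + 60×70 = 71100.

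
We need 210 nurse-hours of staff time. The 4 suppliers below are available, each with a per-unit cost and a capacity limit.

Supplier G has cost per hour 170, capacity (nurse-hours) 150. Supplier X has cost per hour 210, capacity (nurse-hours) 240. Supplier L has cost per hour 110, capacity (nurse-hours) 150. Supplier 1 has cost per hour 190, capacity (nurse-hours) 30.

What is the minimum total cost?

Fill from the cheapest supplier first.
Supplier L (110): use full 150 — 60 nurse-hours to go.
Take 60 from Supplier G at 170 to finish.
Supplier 1, Supplier X: unused.
Cost = 150×110 + 60×170 = 26700.

26700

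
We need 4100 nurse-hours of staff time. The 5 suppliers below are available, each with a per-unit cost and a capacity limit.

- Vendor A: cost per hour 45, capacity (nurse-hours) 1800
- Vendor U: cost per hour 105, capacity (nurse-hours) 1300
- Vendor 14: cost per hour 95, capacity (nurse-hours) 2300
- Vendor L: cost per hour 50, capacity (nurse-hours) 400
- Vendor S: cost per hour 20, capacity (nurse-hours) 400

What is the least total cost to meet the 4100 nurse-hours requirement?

251500

Cheapest first:
Take 400 from Vendor S at 20 → need 3700 more.
Vendor A at 45: take all 1800 nurse-hours → 1900 still needed.
Vendor L (50): use full 400 → 1500 nurse-hours to go.
Vendor 14 (95): take the remaining 1500 → done.
Vendor U: unused.
Cost = 400×20 + 1800×45 + 400×50 + 1500×95 = 251500.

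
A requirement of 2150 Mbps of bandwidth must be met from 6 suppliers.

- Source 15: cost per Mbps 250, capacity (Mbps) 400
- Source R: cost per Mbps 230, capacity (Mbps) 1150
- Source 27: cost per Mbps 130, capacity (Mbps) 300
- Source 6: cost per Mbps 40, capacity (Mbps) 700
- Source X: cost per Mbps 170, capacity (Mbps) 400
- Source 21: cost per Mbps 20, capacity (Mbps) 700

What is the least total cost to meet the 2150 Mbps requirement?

Use suppliers in increasing cost order.
Source 21 (20): use full 700 — 1450 Mbps to go.
Source 6 at 40: take all 700 Mbps — 750 still needed.
Take 300 from Source 27 at 130 — need 450 more.
Source X (170): use full 400 — 50 Mbps to go.
Take 50 from Source R at 230 to finish.
Source 15: unused.
Cost = 700×20 + 700×40 + 300×130 + 400×170 + 50×230 = 160500.

160500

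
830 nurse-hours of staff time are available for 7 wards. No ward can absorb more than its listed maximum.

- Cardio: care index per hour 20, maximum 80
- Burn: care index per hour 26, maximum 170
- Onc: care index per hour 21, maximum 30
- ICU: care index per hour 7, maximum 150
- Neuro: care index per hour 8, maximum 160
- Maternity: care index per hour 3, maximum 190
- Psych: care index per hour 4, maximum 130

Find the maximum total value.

Rank by care index per hour: Burn 26 > Onc 21 > Cardio 20 > Neuro 8 > ICU 7 > Psych 4 > Maternity 3.
Burn: +170 to 170 (cap) ; 660 left.
Onc takes 30 to reach its cap of 30 ; 630 left.
Cardio: +80 to 80 (cap) ; 550 left.
Give Neuro 160 to hit its cap of 160 ; 390 left.
ICU takes 150 to reach its cap of 150 ; 240 left.
Give Psych 130 to hit its cap of 130 ; 110 left.
Maternity has room for 190 but only 110 remain, so it gets 110.
Total = 20×80 + 26×170 + 21×30 + 7×150 + 8×160 + 3×110 + 4×130 = 9830.

9830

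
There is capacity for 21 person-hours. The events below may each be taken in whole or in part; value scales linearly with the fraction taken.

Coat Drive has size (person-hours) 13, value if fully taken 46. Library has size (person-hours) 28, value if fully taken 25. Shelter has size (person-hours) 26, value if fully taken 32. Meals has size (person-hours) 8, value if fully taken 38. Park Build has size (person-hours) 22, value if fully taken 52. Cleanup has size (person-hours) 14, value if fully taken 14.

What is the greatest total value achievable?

Sort by value density: Meals 38/8≈4.75, Coat Drive 46/13≈3.54, Park Build 52/22≈2.36, Shelter 32/26≈1.23, Cleanup 14/14≈1, Library 25/28≈0.893.
All 8 person-hours of Meals fit (value 38) — 13 remain.
Coat Drive: take in full, 13 person-hours for value 46 — 0 left.
Total value = 84.

84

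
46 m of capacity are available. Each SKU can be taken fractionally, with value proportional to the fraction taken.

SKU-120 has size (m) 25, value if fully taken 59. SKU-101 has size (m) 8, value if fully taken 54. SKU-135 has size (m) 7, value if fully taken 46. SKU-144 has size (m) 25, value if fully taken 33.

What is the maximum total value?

Best value per unit of size first: SKU-101 54/8≈6.75, SKU-135 46/7≈6.57, SKU-120 59/25≈2.36, SKU-144 33/25≈1.32.
SKU-101: take in full, 8 m for value 54 — 38 left.
Take all of SKU-135 (7 m, value 46) — 31 m left.
SKU-120: take in full, 25 m for value 59 — 6 left.
6 m left: a 6/25 share of SKU-144 gives 33×6/25 = 7.92.
Total value = 166.92.

166.92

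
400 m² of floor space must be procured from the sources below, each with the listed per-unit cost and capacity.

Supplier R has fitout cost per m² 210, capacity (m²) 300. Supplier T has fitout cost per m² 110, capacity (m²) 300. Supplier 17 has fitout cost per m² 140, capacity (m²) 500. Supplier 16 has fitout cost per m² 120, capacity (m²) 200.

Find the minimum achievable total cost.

45000

Use sources in increasing cost order.
Take 300 from Supplier T at 110 → need 100 more.
Supplier 16 at 120: take 100 of its 200 → requirement met.
Supplier 17, Supplier R: unused.
Cost = 300×110 + 100×120 = 45000.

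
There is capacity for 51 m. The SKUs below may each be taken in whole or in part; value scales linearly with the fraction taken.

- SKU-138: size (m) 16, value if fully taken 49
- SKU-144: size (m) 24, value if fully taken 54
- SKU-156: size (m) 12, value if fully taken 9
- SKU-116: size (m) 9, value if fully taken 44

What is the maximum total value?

148.5

Best value per unit of size first: SKU-116 44/9≈4.89, SKU-138 49/16≈3.06, SKU-144 54/24≈2.25, SKU-156 9/12≈0.75.
SKU-116: take in full, 9 m for value 44 ; 42 left.
All 16 m of SKU-138 fit (value 49) ; 26 remain.
SKU-144: take in full, 24 m for value 54 ; 2 left.
Only 2 m remain; take 2/12 of SKU-156 for value 9×2/12 = 1.5.
Total value = 148.5.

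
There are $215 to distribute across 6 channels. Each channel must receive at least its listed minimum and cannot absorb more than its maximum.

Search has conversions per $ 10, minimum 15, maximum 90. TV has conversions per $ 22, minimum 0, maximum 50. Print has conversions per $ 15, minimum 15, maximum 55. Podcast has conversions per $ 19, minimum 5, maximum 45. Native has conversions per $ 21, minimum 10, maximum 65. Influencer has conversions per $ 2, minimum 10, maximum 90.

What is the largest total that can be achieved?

3940

Meeting every minimum uses 15+0+15+5+10+10 = 55 $, leaving 160.
Order the channels by conversions per $: TV 22 > Native 21 > Podcast 19 > Print 15 > Search 10 > Influencer 2.
TV takes 50 more to reach its cap of 50 — 110 left.
Give Native 55 more to hit its cap of 65 — 55 left.
Podcast takes 40 more to reach its cap of 45 — 15 left.
Print has room for 40 more but only 15 remain, so it gets 30.
Total = 10×15 + 22×50 + 15×30 + 19×45 + 21×65 + 2×10 = 3940.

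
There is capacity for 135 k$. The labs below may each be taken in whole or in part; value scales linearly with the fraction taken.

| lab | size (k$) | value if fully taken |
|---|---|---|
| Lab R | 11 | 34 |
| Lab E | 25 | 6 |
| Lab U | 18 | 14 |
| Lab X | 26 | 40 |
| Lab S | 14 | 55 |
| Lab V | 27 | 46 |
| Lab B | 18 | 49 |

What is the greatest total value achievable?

Sort by value density: Lab S 55/14≈3.93, Lab R 34/11≈3.09, Lab B 49/18≈2.72, Lab V 46/27≈1.7, Lab X 40/26≈1.54, Lab U 14/18≈0.778, Lab E 6/25≈0.24.
All 14 k$ of Lab S fit (value 55) → 121 remain.
Take all of Lab R (11 k$, value 34) → 110 k$ left.
Lab B: take in full, 18 k$ for value 49 → 92 left.
Take all of Lab V (27 k$, value 46) → 65 k$ left.
Lab X: take in full, 26 k$ for value 40 → 39 left.
Lab U: take in full, 18 k$ for value 14 → 21 left.
21 k$ left: a 21/25 share of Lab E gives 6×21/25 = 5.04.
Total value = 243.04.

243.04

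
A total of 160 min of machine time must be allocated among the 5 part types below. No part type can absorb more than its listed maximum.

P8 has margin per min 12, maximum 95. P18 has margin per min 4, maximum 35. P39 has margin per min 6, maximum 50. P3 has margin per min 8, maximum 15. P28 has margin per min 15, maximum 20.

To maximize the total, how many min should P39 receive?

Highest margin per min first: P28 15 > P8 12 > P3 8 > P39 6 > P18 4.
P28 takes 20 to reach its cap of 20 ; 140 left.
Give P8 95 to hit its cap of 95 ; 45 left.
P3 takes 15 to reach its cap of 15 ; 30 left.
Only 30 left; P39 takes them to reach 30.

30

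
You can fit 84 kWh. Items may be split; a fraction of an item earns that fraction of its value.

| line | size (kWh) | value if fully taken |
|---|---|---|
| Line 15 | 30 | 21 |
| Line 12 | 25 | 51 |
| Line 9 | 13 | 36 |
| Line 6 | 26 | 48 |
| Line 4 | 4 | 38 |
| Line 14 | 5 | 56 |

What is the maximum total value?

Rank by value-to-size ratio: Line 14 56/5≈11.2, Line 4 38/4≈9.5, Line 9 36/13≈2.77, Line 12 51/25≈2.04, Line 6 48/26≈1.85, Line 15 21/30≈0.7.
Take all of Line 14 (5 kWh, value 56) ; 79 kWh left.
All 4 kWh of Line 4 fit (value 38) ; 75 remain.
Line 9: take in full, 13 kWh for value 36 ; 62 left.
Line 12: take in full, 25 kWh for value 51 ; 37 left.
Take all of Line 6 (26 kWh, value 48) ; 11 kWh left.
Fill the last 11 kWh with part of Line 15: 11/30 of it earns 7.7.
Total value = 236.7.

236.7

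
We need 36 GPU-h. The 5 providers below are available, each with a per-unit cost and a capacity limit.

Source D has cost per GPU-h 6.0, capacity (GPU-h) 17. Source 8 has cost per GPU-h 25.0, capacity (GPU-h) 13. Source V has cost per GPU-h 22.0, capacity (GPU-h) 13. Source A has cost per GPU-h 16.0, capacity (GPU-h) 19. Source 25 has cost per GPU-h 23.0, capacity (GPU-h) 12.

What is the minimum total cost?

Fill from the cheapest provider first.
Source D at 6.0: take all 17 GPU-h → 19 still needed.
Take 19 from Source A at 16.0 → need 0 more.
Source V, Source 25, Source 8: unused.
Cost = 17×6.0 + 19×16.0 = 406.

406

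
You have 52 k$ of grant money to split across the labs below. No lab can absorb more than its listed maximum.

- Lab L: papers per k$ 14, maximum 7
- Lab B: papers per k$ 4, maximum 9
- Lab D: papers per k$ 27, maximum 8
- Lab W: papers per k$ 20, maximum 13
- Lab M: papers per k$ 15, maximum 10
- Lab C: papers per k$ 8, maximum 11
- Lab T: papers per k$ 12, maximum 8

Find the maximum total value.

Order the labs by papers per k$: Lab D 27 > Lab W 20 > Lab M 15 > Lab L 14 > Lab T 12 > Lab C 8 > Lab B 4.
Lab D takes 8 to reach its cap of 8 — 44 left.
Give Lab W 13 to hit its cap of 13 — 31 left.
Lab M takes 10 to reach its cap of 10 — 21 left.
Lab L takes 7 to reach its cap of 7 — 14 left.
Lab T takes 8 to reach its cap of 8 — 6 left.
Only 6 left; Lab C takes them to reach 6.
Total = 14×7 + 27×8 + 20×13 + 15×10 + 8×6 + 12×8 = 868.

868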